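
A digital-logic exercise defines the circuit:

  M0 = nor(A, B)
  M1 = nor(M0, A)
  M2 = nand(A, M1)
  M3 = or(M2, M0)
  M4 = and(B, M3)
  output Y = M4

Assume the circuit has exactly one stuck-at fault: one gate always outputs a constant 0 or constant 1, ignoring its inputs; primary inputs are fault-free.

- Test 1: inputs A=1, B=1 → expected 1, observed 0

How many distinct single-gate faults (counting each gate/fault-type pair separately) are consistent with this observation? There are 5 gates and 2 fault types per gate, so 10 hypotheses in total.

Fault-free: M0=0, M1=0, M2=1, M3=1, M4=1 → 1. Observed 0.
  M0 stuck-at-0: output 1 ✗
  M0 stuck-at-1: output 1 ✗
  M1 stuck-at-0: output 1 ✗
  M1 stuck-at-1: output 0 ✓
  M2 stuck-at-0: output 0 ✓
  M2 stuck-at-1: output 1 ✗
  M3 stuck-at-0: output 0 ✓
  M3 stuck-at-1: output 1 ✗
  M4 stuck-at-0: output 0 ✓
  M4 stuck-at-1: output 1 ✗
Consistent faults: {M1 stuck-at-1, M2 stuck-at-0, M3 stuck-at-0, M4 stuck-at-0} — 4 in all.

4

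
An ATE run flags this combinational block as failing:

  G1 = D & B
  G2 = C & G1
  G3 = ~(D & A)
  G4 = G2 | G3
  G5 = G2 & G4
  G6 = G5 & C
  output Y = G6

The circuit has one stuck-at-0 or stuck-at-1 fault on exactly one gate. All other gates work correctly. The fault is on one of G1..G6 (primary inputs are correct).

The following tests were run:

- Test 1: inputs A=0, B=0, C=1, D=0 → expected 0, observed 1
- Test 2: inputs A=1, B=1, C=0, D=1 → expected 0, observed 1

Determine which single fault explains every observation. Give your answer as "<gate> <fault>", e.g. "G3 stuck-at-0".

G6 stuck-at-1

Fault-free values for test 1 (A=0, B=0, C=1, D=0): G1=0, G2=0, G3=1, G4=1, G5=0, G6=0, giving Y=0. Observed 1.
Test 1: faults giving observed 1 are {G1 stuck-at-1, G2 stuck-at-1, G5 stuck-at-1, G6 stuck-at-1}.
Test 2 (A=1, B=1, C=0, D=1): fault-free G1=1, G2=0, G3=0, G4=0, G5=0, G6=0 → 0; observed 1. Eliminates G1 stuck-at-1, G2 stuck-at-1, G5 stuck-at-1.
Only G6 stuck-at-1 is consistent with every test.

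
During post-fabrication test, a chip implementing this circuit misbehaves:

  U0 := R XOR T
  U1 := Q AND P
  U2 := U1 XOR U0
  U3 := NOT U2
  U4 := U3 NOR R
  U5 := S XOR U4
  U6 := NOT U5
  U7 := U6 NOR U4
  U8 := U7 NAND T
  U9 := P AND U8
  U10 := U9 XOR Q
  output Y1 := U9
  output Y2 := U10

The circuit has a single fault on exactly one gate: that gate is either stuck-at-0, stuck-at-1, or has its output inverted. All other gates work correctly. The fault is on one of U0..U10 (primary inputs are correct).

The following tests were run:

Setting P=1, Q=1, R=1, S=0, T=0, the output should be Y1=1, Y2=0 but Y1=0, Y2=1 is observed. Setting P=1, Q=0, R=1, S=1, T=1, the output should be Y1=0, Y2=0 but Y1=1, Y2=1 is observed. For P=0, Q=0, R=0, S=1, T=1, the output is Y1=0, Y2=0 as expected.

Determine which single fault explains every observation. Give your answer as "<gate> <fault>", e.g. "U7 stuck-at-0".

Fault-free values for test 1 (P=1, Q=1, R=1, S=0, T=0): U0=1, U1=1, U2=0, U3=1, U4=0, U5=0, U6=1, U7=0, U8=1, U9=1, U10=0, giving Y1=1, Y2=0. Observed Y1=0, Y2=1.
Test 1: faults giving observed Y1=0, Y2=1 are {U8 stuck-at-0, U8 inverted output, U9 stuck-at-0, U9 inverted output}.
Test 2 (P=1, Q=0, R=1, S=1, T=1): fault-free U0=0, U1=0, U2=0, U3=1, U4=0, U5=1, U6=0, U7=1, U8=0, U9=0, U10=0 → Y1=0, Y2=0; observed Y1=1, Y2=1. Eliminates U8 stuck-at-0, U9 stuck-at-0.
Test 3 (P=0, Q=0, R=0, S=1, T=1): fault-free U0=1, U1=0, U2=1, U3=0, U4=1, U5=0, U6=1, U7=0, U8=1, U9=0, U10=0 → Y1=0, Y2=0; observed Y1=0, Y2=0. Eliminates U9 inverted output.
Only U8 inverted output is consistent with every test.

U8 inverted output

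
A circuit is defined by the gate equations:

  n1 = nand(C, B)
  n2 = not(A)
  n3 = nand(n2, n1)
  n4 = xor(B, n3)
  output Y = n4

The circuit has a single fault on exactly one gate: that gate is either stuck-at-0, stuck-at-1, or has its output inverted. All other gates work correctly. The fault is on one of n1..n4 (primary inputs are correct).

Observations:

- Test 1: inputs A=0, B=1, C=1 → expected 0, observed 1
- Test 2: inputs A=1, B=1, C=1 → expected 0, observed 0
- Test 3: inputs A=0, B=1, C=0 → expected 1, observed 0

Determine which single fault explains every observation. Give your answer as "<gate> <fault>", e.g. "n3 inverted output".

n1 inverted output

Fault-free values for test 1 (A=0, B=1, C=1): n1=0, n2=1, n3=1, n4=0, giving Y=0. Observed 1.
Test 1: faults giving observed 1 are {n1 stuck-at-1, n1 inverted output, n3 stuck-at-0, n3 inverted output, n4 stuck-at-1, n4 inverted output}.
Test 2 (A=1, B=1, C=1): fault-free n1=0, n2=0, n3=1, n4=0 → 0; observed 0. Eliminates n3 stuck-at-0, n3 inverted output, n4 stuck-at-1, n4 inverted output.
Test 3 (A=0, B=1, C=0): fault-free n1=1, n2=1, n3=0, n4=1 → 1; observed 0. Eliminates n1 stuck-at-1.
Only n1 inverted output is consistent with every test.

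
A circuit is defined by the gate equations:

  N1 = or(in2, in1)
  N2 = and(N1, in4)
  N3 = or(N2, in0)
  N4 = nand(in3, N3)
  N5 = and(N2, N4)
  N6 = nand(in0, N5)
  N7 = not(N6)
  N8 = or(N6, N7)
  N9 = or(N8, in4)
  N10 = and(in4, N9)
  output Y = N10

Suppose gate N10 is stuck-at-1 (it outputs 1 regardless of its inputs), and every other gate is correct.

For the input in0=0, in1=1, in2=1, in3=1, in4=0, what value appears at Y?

1

Propagate with N10 forced: N1=1, N2=0, N3=0, N4=1, N5=0, N6=1, N7=0, N8=1, N9=1, N10=1 [stuck-at-1].
So Y = 1. (Without the fault it would be 0.)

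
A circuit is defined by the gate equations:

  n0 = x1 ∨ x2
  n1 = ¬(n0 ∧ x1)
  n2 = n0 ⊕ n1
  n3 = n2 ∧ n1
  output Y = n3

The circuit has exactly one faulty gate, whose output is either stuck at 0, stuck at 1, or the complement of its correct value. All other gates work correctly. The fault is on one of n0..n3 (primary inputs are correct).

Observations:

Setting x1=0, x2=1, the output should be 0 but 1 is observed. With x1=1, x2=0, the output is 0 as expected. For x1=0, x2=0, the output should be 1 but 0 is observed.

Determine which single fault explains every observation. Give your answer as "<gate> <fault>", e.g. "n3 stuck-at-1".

n2 inverted output

Fault-free values for test 1 (x1=0, x2=1): n0=1, n1=1, n2=0, n3=0, giving Y=0. Observed 1.
Test 1: faults giving observed 1 are {n0 stuck-at-0, n0 inverted output, n2 stuck-at-1, n2 inverted output, n3 stuck-at-1, n3 inverted output}.
Test 2 (x1=1, x2=0): fault-free n0=1, n1=0, n2=1, n3=0 → 0; observed 0. Eliminates n0 stuck-at-0, n0 inverted output, n3 stuck-at-1, n3 inverted output.
Test 3 (x1=0, x2=0): fault-free n0=0, n1=1, n2=1, n3=1 → 1; observed 0. Eliminates n2 stuck-at-1.
Only n2 inverted output is consistent with every test.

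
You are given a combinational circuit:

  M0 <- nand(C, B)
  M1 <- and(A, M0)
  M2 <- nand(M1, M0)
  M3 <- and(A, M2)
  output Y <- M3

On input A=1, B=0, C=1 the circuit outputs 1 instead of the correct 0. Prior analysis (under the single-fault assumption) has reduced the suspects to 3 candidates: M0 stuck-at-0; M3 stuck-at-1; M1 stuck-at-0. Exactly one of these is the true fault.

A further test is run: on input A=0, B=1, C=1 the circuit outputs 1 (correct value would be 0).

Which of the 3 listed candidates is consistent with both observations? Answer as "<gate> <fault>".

M3 stuck-at-1

Evaluate each candidate on input A=0, B=1, C=1:
  M0 stuck-at-0: M0=0 [stuck-at-0], M1=0, M2=1, M3=0 → 0 — eliminated
  M3 stuck-at-1: M0=0, M1=0, M2=1, M3=1 [stuck-at-1] → 1 — matches
  M1 stuck-at-0: M0=0, M1=0 [stuck-at-0], M2=1, M3=0 → 0 — eliminated
Only M3 stuck-at-1 reproduces the observed 1.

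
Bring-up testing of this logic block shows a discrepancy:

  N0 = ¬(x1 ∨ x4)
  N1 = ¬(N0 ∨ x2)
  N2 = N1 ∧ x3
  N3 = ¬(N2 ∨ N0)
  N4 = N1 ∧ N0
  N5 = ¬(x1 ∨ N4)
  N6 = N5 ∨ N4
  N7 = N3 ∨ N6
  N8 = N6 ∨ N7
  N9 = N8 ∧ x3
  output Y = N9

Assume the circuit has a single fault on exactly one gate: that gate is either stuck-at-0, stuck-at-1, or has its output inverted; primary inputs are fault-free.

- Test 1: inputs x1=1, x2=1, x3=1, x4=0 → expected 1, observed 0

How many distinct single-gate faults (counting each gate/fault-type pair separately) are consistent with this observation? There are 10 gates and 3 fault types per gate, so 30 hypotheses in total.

Fault-free: N0=0, N1=0, N2=0, N3=1, N4=0, N5=0, N6=0, N7=1, N8=1, N9=1 → 1. Observed 0.
  N0: stuck-at-1, inverted output ✓; others ✗
  N1: stuck-at-1, inverted output ✓; others ✗
  N2: stuck-at-1, inverted output ✓; others ✗
  N3: stuck-at-0, inverted output ✓; others ✗
  N4: none of the 3 fault types match ✗
  N5: none of the 3 fault types match ✗
  N6: none of the 3 fault types match ✗
  N7: stuck-at-0, inverted output ✓; others ✗
  N8: stuck-at-0, inverted output ✓; others ✗
  N9: stuck-at-0, inverted output ✓; others ✗
Consistent faults: {N0 stuck-at-1, N0 inverted output, N1 stuck-at-1, N1 inverted output, N2 stuck-at-1, N2 inverted output, N3 stuck-at-0, N3 inverted output, N7 stuck-at-0, N7 inverted output, N8 stuck-at-0, N8 inverted output, N9 stuck-at-0, N9 inverted output} — 14 in all.

14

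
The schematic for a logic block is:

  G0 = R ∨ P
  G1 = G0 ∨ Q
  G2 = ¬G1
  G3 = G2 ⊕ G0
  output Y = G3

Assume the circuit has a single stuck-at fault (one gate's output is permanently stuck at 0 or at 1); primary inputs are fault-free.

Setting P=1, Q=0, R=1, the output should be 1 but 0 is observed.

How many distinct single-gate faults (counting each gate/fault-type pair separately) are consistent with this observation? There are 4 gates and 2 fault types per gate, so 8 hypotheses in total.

Fault-free: G0=1, G1=1, G2=0, G3=1 → 1. Observed 0.
  G0 stuck-at-0: output 1 ✗
  G0 stuck-at-1: output 1 ✗
  G1 stuck-at-0: output 0 ✓
  G1 stuck-at-1: output 1 ✗
  G2 stuck-at-0: output 1 ✗
  G2 stuck-at-1: output 0 ✓
  G3 stuck-at-0: output 0 ✓
  G3 stuck-at-1: output 1 ✗
Consistent faults: {G1 stuck-at-0, G2 stuck-at-1, G3 stuck-at-0} — 3 in all.

3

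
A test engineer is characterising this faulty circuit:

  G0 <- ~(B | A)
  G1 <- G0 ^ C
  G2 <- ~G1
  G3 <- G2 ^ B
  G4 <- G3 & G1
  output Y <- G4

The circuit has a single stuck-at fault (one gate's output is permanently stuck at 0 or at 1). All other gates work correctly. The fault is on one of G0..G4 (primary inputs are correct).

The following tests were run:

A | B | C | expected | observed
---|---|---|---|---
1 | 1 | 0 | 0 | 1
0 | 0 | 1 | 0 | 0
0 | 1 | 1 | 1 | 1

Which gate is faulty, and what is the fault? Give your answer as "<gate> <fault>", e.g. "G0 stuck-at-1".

G1 stuck-at-1

Fault-free values for test 1 (A=1, B=1, C=0): G0=0, G1=0, G2=1, G3=0, G4=0, giving Y=0. Observed 1.
Test 1: faults giving observed 1 are {G0 stuck-at-1, G1 stuck-at-1, G4 stuck-at-1}.
Test 2 (A=0, B=0, C=1): fault-free G0=1, G1=0, G2=1, G3=1, G4=0 → 0; observed 0. Eliminates G4 stuck-at-1.
Test 3 (A=0, B=1, C=1): fault-free G0=0, G1=1, G2=0, G3=1, G4=1 → 1; observed 1. Eliminates G0 stuck-at-1.
Only G1 stuck-at-1 is consistent with every test.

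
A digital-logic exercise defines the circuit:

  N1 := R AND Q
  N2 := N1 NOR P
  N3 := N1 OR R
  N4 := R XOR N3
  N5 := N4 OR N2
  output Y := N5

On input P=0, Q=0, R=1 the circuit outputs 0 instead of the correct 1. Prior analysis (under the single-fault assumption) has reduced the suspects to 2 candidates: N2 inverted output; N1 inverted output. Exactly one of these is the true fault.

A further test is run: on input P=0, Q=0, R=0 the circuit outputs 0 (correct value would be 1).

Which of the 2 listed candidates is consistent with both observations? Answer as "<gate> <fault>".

N2 inverted output

Evaluate each candidate on input P=0, Q=0, R=0:
  N2 inverted output: N1=0, N2=0 [inverted output], N3=0, N4=0, N5=0 → 0 — matches
  N1 inverted output: N1=1 [inverted output], N2=0, N3=1, N4=1, N5=1 → 1 — eliminated
Only N2 inverted output reproduces the observed 0.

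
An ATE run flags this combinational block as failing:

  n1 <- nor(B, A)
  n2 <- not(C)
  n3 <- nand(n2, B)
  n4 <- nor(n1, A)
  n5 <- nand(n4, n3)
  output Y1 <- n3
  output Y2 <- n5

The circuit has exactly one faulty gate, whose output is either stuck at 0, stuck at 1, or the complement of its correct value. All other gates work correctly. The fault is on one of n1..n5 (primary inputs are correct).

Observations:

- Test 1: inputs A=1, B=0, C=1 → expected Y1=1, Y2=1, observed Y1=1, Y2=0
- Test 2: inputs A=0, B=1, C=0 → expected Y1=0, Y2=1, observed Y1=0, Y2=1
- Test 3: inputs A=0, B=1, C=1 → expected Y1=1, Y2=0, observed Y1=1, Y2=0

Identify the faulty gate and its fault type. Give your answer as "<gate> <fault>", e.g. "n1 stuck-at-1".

Fault-free values for test 1 (A=1, B=0, C=1): n1=0, n2=0, n3=1, n4=0, n5=1, giving Y1=1, Y2=1. Observed Y1=1, Y2=0.
Test 1: faults giving observed Y1=1, Y2=0 are {n4 stuck-at-1, n4 inverted output, n5 stuck-at-0, n5 inverted output}.
Test 2 (A=0, B=1, C=0): fault-free n1=0, n2=1, n3=0, n4=1, n5=1 → Y1=0, Y2=1; observed Y1=0, Y2=1. Eliminates n5 stuck-at-0, n5 inverted output.
Test 3 (A=0, B=1, C=1): fault-free n1=0, n2=0, n3=1, n4=1, n5=0 → Y1=1, Y2=0; observed Y1=1, Y2=0. Eliminates n4 inverted output.
Only n4 stuck-at-1 is consistent with every test.

n4 stuck-at-1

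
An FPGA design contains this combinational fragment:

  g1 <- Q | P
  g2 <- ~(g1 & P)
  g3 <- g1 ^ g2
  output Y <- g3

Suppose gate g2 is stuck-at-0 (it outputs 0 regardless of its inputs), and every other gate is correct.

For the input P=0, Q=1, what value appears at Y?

Propagate with g2 forced: g1=1, g2=0 [stuck-at-0], g3=1.
So Y = 1. (Without the fault it would be 0.)

1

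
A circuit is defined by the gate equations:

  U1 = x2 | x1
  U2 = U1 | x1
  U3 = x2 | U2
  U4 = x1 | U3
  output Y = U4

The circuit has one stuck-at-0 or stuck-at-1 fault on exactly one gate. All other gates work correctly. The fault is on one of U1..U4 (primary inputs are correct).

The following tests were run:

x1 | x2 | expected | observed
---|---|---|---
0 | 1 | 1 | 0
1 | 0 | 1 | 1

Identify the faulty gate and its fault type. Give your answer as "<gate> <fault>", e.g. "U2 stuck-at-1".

Fault-free values for test 1 (x1=0, x2=1): U1=1, U2=1, U3=1, U4=1, giving Y=1. Observed 0.
Test 1: faults giving observed 0 are {U3 stuck-at-0, U4 stuck-at-0}.
Test 2 (x1=1, x2=0): fault-free U1=1, U2=1, U3=1, U4=1 → 1; observed 1. Eliminates U4 stuck-at-0.
Only U3 stuck-at-0 is consistent with every test.

U3 stuck-at-0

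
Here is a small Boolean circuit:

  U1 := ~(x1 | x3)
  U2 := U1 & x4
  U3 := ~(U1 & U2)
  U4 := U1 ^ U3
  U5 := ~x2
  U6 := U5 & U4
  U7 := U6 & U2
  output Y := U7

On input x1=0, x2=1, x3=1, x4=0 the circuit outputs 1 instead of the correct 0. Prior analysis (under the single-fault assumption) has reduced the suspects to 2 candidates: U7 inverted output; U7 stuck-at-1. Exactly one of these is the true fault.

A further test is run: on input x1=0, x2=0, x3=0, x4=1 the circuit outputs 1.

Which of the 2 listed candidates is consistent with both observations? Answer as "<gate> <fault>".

U7 stuck-at-1

Evaluate each candidate on input x1=0, x2=0, x3=0, x4=1:
  U7 inverted output: U1=1, U2=1, U3=0, U4=1, U5=1, U6=1, U7=0 [inverted output] → 0 — eliminated
  U7 stuck-at-1: U1=1, U2=1, U3=0, U4=1, U5=1, U6=1, U7=1 [stuck-at-1] → 1 — matches
Only U7 stuck-at-1 reproduces the observed 1.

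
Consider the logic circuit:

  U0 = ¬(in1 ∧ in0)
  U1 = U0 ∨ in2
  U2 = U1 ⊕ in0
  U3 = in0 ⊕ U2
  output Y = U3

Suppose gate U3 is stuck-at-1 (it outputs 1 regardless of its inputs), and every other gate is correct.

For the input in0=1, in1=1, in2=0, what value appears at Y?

Propagate with U3 forced: U0=0, U1=0, U2=1, U3=1 [stuck-at-1].
So Y = 1. (Without the fault it would be 0.)

1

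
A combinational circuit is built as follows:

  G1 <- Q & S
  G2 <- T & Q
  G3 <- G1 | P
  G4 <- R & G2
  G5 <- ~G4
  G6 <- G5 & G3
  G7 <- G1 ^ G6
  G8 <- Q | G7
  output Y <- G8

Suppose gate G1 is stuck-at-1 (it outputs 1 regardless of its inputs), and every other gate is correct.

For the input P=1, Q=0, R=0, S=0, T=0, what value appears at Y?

0

Propagate with G1 forced: G1=1 [stuck-at-1], G2=0, G3=1, G4=0, G5=1, G6=1, G7=0, G8=0.
So Y = 0. (Without the fault it would be 1.)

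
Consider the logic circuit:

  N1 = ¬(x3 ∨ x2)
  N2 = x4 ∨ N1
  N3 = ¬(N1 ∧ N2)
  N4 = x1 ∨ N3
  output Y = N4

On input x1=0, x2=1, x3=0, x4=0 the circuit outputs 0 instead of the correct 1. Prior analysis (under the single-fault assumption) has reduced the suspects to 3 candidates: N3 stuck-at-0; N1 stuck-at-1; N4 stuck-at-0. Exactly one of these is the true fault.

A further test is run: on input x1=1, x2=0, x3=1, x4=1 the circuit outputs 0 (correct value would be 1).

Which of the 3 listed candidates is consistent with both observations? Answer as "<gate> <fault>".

N4 stuck-at-0

Evaluate each candidate on input x1=1, x2=0, x3=1, x4=1:
  N3 stuck-at-0: N1=0, N2=1, N3=0 [stuck-at-0], N4=1 → 1 — eliminated
  N1 stuck-at-1: N1=1 [stuck-at-1], N2=1, N3=0, N4=1 → 1 — eliminated
  N4 stuck-at-0: N1=0, N2=1, N3=1, N4=0 [stuck-at-0] → 0 — matches
Only N4 stuck-at-0 reproduces the observed 0.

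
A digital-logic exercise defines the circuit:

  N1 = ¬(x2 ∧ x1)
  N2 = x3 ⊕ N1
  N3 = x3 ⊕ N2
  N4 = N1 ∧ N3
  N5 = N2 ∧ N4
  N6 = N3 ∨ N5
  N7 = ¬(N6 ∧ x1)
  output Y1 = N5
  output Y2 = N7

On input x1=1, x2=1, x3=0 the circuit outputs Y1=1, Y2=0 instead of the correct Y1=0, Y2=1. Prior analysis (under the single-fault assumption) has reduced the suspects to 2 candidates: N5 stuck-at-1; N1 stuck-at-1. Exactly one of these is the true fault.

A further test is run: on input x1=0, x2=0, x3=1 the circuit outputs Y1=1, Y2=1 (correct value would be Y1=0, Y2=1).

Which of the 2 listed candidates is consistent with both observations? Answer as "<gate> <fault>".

Evaluate each candidate on input x1=0, x2=0, x3=1:
  N5 stuck-at-1: N1=1, N2=0, N3=1, N4=1, N5=1 [stuck-at-1], N6=1, N7=1 → Y1=1, Y2=1 — matches
  N1 stuck-at-1: N1=1 [stuck-at-1], N2=0, N3=1, N4=1, N5=0, N6=1, N7=1 → Y1=0, Y2=1 — eliminated
Only N5 stuck-at-1 reproduces the observed Y1=1, Y2=1.

N5 stuck-at-1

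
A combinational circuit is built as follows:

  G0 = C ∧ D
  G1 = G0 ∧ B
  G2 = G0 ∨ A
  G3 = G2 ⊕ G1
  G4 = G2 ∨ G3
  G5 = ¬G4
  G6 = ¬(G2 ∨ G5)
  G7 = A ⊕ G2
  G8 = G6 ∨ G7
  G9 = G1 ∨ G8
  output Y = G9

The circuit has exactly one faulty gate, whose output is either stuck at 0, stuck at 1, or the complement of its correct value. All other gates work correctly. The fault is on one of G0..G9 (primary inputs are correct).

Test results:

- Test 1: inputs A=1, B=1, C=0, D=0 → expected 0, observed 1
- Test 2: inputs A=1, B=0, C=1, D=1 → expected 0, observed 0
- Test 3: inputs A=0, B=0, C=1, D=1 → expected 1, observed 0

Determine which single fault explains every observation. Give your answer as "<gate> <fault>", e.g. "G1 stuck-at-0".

Fault-free values for test 1 (A=1, B=1, C=0, D=0): G0=0, G1=0, G2=1, G3=1, G4=1, G5=0, G6=0, G7=0, G8=0, G9=0, giving Y=0. Observed 1.
Test 1: faults giving observed 1 are {G0 stuck-at-1, G0 inverted output, G1 stuck-at-1, G1 inverted output, G2 stuck-at-0, G2 inverted output, G6 stuck-at-1, G6 inverted output, G7 stuck-at-1, G7 inverted output, G8 stuck-at-1, G8 inverted output, G9 stuck-at-1, G9 inverted output}.
Test 2 (A=1, B=0, C=1, D=1): fault-free G0=1, G1=0, G2=1, G3=1, G4=1, G5=0, G6=0, G7=0, G8=0, G9=0 → 0; observed 0. Eliminates G1 stuck-at-1, G1 inverted output, G2 stuck-at-0, G2 inverted output, G6 stuck-at-1, G6 inverted output, G7 stuck-at-1, G7 inverted output, G8 stuck-at-1, G8 inverted output, G9 stuck-at-1, G9 inverted output.
Test 3 (A=0, B=0, C=1, D=1): fault-free G0=1, G1=0, G2=1, G3=1, G4=1, G5=0, G6=0, G7=1, G8=1, G9=1 → 1; observed 0. Eliminates G0 stuck-at-1.
Only G0 inverted output is consistent with every test.

G0 inverted output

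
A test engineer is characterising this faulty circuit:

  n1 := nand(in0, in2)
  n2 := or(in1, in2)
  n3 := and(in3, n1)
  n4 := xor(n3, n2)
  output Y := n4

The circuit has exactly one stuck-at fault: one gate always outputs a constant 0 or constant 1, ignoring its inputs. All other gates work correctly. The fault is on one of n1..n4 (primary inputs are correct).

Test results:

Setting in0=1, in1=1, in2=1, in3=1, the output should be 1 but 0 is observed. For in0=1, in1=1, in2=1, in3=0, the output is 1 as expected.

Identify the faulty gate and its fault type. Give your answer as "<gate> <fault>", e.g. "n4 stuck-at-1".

n1 stuck-at-1

Fault-free values for test 1 (in0=1, in1=1, in2=1, in3=1): n1=0, n2=1, n3=0, n4=1, giving Y=1. Observed 0.
Test 1: faults giving observed 0 are {n1 stuck-at-1, n2 stuck-at-0, n3 stuck-at-1, n4 stuck-at-0}.
Test 2 (in0=1, in1=1, in2=1, in3=0): fault-free n1=0, n2=1, n3=0, n4=1 → 1; observed 1. Eliminates n2 stuck-at-0, n3 stuck-at-1, n4 stuck-at-0.
Only n1 stuck-at-1 is consistent with every test.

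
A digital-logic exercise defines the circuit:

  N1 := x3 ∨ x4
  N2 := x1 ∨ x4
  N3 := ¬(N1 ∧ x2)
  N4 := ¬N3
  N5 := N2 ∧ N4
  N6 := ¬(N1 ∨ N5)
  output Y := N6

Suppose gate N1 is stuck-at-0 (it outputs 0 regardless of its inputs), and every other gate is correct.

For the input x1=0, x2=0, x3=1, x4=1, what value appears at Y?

1

Propagate with N1 forced: N1=0 [stuck-at-0], N2=1, N3=1, N4=0, N5=0, N6=1.
So Y = 1. (Without the fault it would be 0.)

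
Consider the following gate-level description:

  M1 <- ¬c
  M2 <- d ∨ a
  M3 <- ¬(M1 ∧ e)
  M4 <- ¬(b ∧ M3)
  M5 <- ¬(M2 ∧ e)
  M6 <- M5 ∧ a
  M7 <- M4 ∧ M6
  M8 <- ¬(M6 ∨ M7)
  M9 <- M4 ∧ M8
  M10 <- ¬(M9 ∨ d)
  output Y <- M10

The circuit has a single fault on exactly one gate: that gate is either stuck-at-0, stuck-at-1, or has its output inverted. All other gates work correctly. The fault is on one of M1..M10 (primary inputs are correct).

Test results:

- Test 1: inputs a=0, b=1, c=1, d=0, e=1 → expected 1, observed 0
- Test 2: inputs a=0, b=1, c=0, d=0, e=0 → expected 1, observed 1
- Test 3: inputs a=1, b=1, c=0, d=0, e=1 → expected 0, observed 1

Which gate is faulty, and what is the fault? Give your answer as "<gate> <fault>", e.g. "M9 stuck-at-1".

M1 inverted output

Fault-free values for test 1 (a=0, b=1, c=1, d=0, e=1): M1=0, M2=0, M3=1, M4=0, M5=1, M6=0, M7=0, M8=1, M9=0, M10=1, giving Y=1. Observed 0.
Test 1: faults giving observed 0 are {M1 stuck-at-1, M1 inverted output, M3 stuck-at-0, M3 inverted output, M4 stuck-at-1, M4 inverted output, M9 stuck-at-1, M9 inverted output, M10 stuck-at-0, M10 inverted output}.
Test 2 (a=0, b=1, c=0, d=0, e=0): fault-free M1=1, M2=0, M3=1, M4=0, M5=1, M6=0, M7=0, M8=1, M9=0, M10=1 → 1; observed 1. Eliminates M3 stuck-at-0, M3 inverted output, M4 stuck-at-1, M4 inverted output, M9 stuck-at-1, M9 inverted output, M10 stuck-at-0, M10 inverted output.
Test 3 (a=1, b=1, c=0, d=0, e=1): fault-free M1=1, M2=1, M3=0, M4=1, M5=0, M6=0, M7=0, M8=1, M9=1, M10=0 → 0; observed 1. Eliminates M1 stuck-at-1.
Only M1 inverted output is consistent with every test.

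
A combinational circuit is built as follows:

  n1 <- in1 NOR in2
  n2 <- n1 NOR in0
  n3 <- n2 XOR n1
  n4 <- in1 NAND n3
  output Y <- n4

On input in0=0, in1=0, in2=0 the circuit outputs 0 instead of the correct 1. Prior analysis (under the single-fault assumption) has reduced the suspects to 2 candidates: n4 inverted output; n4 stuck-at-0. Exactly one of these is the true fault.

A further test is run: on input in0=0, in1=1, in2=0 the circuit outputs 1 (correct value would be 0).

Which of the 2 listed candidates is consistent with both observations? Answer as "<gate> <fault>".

n4 inverted output

Evaluate each candidate on input in0=0, in1=1, in2=0:
  n4 inverted output: n1=0, n2=1, n3=1, n4=1 [inverted output] → 1 — matches
  n4 stuck-at-0: n1=0, n2=1, n3=1, n4=0 [stuck-at-0] → 0 — eliminated
Only n4 inverted output reproduces the observed 1.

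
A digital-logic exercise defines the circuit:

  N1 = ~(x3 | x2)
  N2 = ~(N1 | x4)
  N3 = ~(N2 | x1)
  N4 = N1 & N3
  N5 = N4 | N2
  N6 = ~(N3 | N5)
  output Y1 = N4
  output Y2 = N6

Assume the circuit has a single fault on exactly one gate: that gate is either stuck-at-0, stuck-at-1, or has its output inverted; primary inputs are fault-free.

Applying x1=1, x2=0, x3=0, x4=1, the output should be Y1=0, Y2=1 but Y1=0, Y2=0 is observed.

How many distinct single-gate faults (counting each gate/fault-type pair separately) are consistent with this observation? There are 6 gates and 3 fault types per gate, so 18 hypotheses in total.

6

Fault-free: N1=1, N2=0, N3=0, N4=0, N5=0, N6=1 → Y1=0, Y2=1. Observed Y1=0, Y2=0.
  N1: none of the 3 fault types match ✗
  N2: stuck-at-1, inverted output ✓; others ✗
  N3: none of the 3 fault types match ✗
  N4: none of the 3 fault types match ✗
  N5: stuck-at-1, inverted output ✓; others ✗
  N6: stuck-at-0, inverted output ✓; others ✗
Consistent faults: {N2 stuck-at-1, N2 inverted output, N5 stuck-at-1, N5 inverted output, N6 stuck-at-0, N6 inverted output} — 6 in all.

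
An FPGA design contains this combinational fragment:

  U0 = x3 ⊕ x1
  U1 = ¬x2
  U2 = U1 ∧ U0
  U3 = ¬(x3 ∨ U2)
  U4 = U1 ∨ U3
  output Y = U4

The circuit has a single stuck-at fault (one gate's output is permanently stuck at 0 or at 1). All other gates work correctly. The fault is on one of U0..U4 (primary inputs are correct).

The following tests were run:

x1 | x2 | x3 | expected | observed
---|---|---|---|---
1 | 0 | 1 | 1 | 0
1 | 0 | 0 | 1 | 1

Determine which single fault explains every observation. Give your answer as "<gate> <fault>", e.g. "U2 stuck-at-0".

U1 stuck-at-0

Fault-free values for test 1 (x1=1, x2=0, x3=1): U0=0, U1=1, U2=0, U3=0, U4=1, giving Y=1. Observed 0.
Test 1: faults giving observed 0 are {U1 stuck-at-0, U4 stuck-at-0}.
Test 2 (x1=1, x2=0, x3=0): fault-free U0=1, U1=1, U2=1, U3=0, U4=1 → 1; observed 1. Eliminates U4 stuck-at-0.
Only U1 stuck-at-0 is consistent with every test.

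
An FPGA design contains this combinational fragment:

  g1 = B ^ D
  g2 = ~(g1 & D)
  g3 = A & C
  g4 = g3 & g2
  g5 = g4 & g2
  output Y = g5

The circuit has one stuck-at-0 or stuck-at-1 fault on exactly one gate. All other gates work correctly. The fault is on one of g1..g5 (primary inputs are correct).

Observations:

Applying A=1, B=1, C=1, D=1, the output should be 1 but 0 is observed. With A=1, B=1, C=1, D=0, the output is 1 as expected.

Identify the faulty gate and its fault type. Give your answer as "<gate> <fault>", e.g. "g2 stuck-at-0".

g1 stuck-at-1

Fault-free values for test 1 (A=1, B=1, C=1, D=1): g1=0, g2=1, g3=1, g4=1, g5=1, giving Y=1. Observed 0.
Test 1: faults giving observed 0 are {g1 stuck-at-1, g2 stuck-at-0, g3 stuck-at-0, g4 stuck-at-0, g5 stuck-at-0}.
Test 2 (A=1, B=1, C=1, D=0): fault-free g1=1, g2=1, g3=1, g4=1, g5=1 → 1; observed 1. Eliminates g2 stuck-at-0, g3 stuck-at-0, g4 stuck-at-0, g5 stuck-at-0.
Only g1 stuck-at-1 is consistent with every test.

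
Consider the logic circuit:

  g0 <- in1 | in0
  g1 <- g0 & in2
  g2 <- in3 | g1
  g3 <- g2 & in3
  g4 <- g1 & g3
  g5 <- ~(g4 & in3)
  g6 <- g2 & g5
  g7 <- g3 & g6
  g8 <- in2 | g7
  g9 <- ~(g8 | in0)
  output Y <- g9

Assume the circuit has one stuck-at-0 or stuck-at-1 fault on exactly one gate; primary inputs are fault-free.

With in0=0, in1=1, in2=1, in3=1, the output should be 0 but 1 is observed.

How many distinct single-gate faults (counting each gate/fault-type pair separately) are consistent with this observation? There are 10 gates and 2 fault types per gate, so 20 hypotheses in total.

Fault-free: g0=1, g1=1, g2=1, g3=1, g4=1, g5=0, g6=0, g7=0, g8=1, g9=0 → 0. Observed 1.
  g0: none of the 2 fault types match ✗
  g1: none of the 2 fault types match ✗
  g2: none of the 2 fault types match ✗
  g3: none of the 2 fault types match ✗
  g4: none of the 2 fault types match ✗
  g5: none of the 2 fault types match ✗
  g6: none of the 2 fault types match ✗
  g7: none of the 2 fault types match ✗
  g8: stuck-at-0 ✓; others ✗
  g9: stuck-at-1 ✓; others ✗
Consistent faults: {g8 stuck-at-0, g9 stuck-at-1} — 2 in all.

2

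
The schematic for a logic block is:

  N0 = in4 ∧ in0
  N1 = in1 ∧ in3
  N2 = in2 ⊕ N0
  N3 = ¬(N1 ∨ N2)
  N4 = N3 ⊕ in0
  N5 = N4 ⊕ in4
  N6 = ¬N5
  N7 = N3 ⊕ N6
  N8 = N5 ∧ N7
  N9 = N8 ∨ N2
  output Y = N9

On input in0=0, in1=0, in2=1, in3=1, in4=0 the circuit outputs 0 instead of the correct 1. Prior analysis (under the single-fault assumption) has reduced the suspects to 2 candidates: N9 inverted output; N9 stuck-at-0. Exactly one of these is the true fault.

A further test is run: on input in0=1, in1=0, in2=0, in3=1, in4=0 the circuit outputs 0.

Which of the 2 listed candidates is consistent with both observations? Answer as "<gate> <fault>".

N9 stuck-at-0

Evaluate each candidate on input in0=1, in1=0, in2=0, in3=1, in4=0:
  N9 inverted output: N0=0, N1=0, N2=0, N3=1, N4=0, N5=0, N6=1, N7=0, N8=0, N9=1 [inverted output] → 1 — eliminated
  N9 stuck-at-0: N0=0, N1=0, N2=0, N3=1, N4=0, N5=0, N6=1, N7=0, N8=0, N9=0 [stuck-at-0] → 0 — matches
Only N9 stuck-at-0 reproduces the observed 0.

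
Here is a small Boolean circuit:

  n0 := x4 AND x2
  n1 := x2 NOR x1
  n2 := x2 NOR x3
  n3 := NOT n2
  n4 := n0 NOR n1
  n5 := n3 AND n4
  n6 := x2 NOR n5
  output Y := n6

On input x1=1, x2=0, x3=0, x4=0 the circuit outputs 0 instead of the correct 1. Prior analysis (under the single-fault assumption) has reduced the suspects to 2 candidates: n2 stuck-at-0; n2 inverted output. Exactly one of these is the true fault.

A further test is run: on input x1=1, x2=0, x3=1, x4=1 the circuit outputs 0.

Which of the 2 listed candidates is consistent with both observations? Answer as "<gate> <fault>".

n2 stuck-at-0

Evaluate each candidate on input x1=1, x2=0, x3=1, x4=1:
  n2 stuck-at-0: n0=0, n1=0, n2=0 [stuck-at-0], n3=1, n4=1, n5=1, n6=0 → 0 — matches
  n2 inverted output: n0=0, n1=0, n2=1 [inverted output], n3=0, n4=1, n5=0, n6=1 → 1 — eliminated
Only n2 stuck-at-0 reproduces the observed 0.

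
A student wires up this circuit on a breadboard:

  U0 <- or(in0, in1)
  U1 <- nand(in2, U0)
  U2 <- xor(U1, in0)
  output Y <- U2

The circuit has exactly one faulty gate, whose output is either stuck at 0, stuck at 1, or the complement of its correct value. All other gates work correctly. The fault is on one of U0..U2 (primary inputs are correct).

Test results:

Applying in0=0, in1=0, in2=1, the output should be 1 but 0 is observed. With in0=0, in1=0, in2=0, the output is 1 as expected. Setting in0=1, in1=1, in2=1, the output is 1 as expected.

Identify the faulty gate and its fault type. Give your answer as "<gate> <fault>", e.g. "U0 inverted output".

Fault-free values for test 1 (in0=0, in1=0, in2=1): U0=0, U1=1, U2=1, giving Y=1. Observed 0.
Test 1: faults giving observed 0 are {U0 stuck-at-1, U0 inverted output, U1 stuck-at-0, U1 inverted output, U2 stuck-at-0, U2 inverted output}.
Test 2 (in0=0, in1=0, in2=0): fault-free U0=0, U1=1, U2=1 → 1; observed 1. Eliminates U1 stuck-at-0, U1 inverted output, U2 stuck-at-0, U2 inverted output.
Test 3 (in0=1, in1=1, in2=1): fault-free U0=1, U1=0, U2=1 → 1; observed 1. Eliminates U0 inverted output.
Only U0 stuck-at-1 is consistent with every test.

U0 stuck-at-1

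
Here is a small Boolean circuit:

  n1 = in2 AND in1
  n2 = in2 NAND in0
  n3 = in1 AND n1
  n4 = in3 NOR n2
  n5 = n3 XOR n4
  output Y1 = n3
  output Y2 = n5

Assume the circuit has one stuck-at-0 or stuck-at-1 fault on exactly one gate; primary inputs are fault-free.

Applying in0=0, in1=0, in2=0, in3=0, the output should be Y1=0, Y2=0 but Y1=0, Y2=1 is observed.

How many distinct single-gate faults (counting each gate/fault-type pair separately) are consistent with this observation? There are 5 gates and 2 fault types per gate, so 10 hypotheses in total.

3

Fault-free: n1=0, n2=1, n3=0, n4=0, n5=0 → Y1=0, Y2=0. Observed Y1=0, Y2=1.
  n1 stuck-at-0: output Y1=0, Y2=0 ✗
  n1 stuck-at-1: output Y1=0, Y2=0 ✗
  n2 stuck-at-0: output Y1=0, Y2=1 ✓
  n2 stuck-at-1: output Y1=0, Y2=0 ✗
  n3 stuck-at-0: output Y1=0, Y2=0 ✗
  n3 stuck-at-1: output Y1=1, Y2=1 ✗
  n4 stuck-at-0: output Y1=0, Y2=0 ✗
  n4 stuck-at-1: output Y1=0, Y2=1 ✓
  n5 stuck-at-0: output Y1=0, Y2=0 ✗
  n5 stuck-at-1: output Y1=0, Y2=1 ✓
Consistent faults: {n2 stuck-at-0, n4 stuck-at-1, n5 stuck-at-1} — 3 in all.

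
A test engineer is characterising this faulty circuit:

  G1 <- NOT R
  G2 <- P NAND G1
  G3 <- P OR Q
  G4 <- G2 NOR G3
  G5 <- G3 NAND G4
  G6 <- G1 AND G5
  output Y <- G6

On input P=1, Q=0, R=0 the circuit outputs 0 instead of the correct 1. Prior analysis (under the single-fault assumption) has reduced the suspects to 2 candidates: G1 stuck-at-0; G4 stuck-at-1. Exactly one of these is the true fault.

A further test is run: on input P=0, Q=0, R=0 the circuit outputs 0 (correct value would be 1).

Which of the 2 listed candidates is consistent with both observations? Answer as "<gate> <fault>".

G1 stuck-at-0

Evaluate each candidate on input P=0, Q=0, R=0:
  G1 stuck-at-0: G1=0 [stuck-at-0], G2=1, G3=0, G4=0, G5=1, G6=0 → 0 — matches
  G4 stuck-at-1: G1=1, G2=1, G3=0, G4=1 [stuck-at-1], G5=1, G6=1 → 1 — eliminated
Only G1 stuck-at-0 reproduces the observed 0.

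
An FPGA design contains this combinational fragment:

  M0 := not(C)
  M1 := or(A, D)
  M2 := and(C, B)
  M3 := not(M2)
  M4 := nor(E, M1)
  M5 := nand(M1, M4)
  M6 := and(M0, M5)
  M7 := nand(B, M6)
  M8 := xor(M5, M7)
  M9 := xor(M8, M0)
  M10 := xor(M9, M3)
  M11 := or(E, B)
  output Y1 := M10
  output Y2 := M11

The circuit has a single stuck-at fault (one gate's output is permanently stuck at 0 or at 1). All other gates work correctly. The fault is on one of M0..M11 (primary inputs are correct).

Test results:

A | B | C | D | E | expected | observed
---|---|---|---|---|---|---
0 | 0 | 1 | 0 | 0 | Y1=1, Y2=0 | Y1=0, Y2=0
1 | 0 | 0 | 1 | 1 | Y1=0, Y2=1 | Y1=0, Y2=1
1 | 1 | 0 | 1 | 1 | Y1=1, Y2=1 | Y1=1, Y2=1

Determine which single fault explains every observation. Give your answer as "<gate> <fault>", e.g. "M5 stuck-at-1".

Fault-free values for test 1 (A=0, B=0, C=1, D=0, E=0): M0=0, M1=0, M2=0, M3=1, M4=1, M5=1, M6=0, M7=1, M8=0, M9=0, M10=1, M11=0, giving Y1=1, Y2=0. Observed Y1=0, Y2=0.
Test 1: faults giving observed Y1=0, Y2=0 are {M0 stuck-at-1, M2 stuck-at-1, M3 stuck-at-0, M5 stuck-at-0, M7 stuck-at-0, M8 stuck-at-1, M9 stuck-at-1, M10 stuck-at-0}.
Test 2 (A=1, B=0, C=0, D=1, E=1): fault-free M0=1, M1=1, M2=0, M3=1, M4=0, M5=1, M6=1, M7=1, M8=0, M9=1, M10=0, M11=1 → Y1=0, Y2=1; observed Y1=0, Y2=1. Eliminates M2 stuck-at-1, M3 stuck-at-0, M5 stuck-at-0, M7 stuck-at-0, M8 stuck-at-1.
Test 3 (A=1, B=1, C=0, D=1, E=1): fault-free M0=1, M1=1, M2=0, M3=1, M4=0, M5=1, M6=1, M7=0, M8=1, M9=0, M10=1, M11=1 → Y1=1, Y2=1; observed Y1=1, Y2=1. Eliminates M9 stuck-at-1, M10 stuck-at-0.
Only M0 stuck-at-1 is consistent with every test.

M0 stuck-at-1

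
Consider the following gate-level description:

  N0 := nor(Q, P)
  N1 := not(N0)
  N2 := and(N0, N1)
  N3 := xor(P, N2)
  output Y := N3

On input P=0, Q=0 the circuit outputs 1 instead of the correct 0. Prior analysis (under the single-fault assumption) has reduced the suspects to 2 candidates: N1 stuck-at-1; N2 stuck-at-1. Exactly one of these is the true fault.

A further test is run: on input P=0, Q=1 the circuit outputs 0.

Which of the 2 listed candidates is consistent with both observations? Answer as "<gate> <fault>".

N1 stuck-at-1

Evaluate each candidate on input P=0, Q=1:
  N1 stuck-at-1: N0=0, N1=1 [stuck-at-1], N2=0, N3=0 → 0 — matches
  N2 stuck-at-1: N0=0, N1=1, N2=1 [stuck-at-1], N3=1 → 1 — eliminated
Only N1 stuck-at-1 reproduces the observed 0.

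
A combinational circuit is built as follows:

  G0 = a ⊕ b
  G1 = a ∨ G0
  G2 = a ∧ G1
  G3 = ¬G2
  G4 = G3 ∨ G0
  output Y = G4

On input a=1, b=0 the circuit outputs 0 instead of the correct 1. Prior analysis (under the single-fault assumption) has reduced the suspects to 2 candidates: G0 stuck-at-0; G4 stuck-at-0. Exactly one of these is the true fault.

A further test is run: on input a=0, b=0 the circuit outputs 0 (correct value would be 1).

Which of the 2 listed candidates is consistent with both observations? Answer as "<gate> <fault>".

G4 stuck-at-0

Evaluate each candidate on input a=0, b=0:
  G0 stuck-at-0: G0=0 [stuck-at-0], G1=0, G2=0, G3=1, G4=1 → 1 — eliminated
  G4 stuck-at-0: G0=0, G1=0, G2=0, G3=1, G4=0 [stuck-at-0] → 0 — matches
Only G4 stuck-at-0 reproduces the observed 0.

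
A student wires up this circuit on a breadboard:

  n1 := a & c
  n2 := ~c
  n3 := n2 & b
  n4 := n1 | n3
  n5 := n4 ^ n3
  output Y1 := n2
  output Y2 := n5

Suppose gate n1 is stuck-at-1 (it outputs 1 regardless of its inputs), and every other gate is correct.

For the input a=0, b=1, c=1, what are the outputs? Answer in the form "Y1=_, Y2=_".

Propagate with n1 forced: n1=1 [stuck-at-1], n2=0, n3=0, n4=1, n5=1.
So the outputs are Y1=0, Y2=1. (Without the fault they would be Y1=0, Y2=0.)

Y1=0, Y2=1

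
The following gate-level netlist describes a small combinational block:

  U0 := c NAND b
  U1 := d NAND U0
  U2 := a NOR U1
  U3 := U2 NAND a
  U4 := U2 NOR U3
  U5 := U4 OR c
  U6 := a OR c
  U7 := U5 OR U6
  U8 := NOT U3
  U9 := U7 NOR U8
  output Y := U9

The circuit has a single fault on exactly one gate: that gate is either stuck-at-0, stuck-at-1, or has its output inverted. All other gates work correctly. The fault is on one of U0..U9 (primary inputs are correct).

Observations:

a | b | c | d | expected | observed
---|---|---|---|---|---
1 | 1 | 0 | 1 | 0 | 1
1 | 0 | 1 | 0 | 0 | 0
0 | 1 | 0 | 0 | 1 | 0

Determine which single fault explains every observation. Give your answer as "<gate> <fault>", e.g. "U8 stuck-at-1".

Fault-free values for test 1 (a=1, b=1, c=0, d=1): U0=1, U1=0, U2=0, U3=1, U4=0, U5=0, U6=1, U7=1, U8=0, U9=0, giving Y=0. Observed 1.
Test 1: faults giving observed 1 are {U6 stuck-at-0, U6 inverted output, U7 stuck-at-0, U7 inverted output, U9 stuck-at-1, U9 inverted output}.
Test 2 (a=1, b=0, c=1, d=0): fault-free U0=1, U1=1, U2=0, U3=1, U4=0, U5=1, U6=1, U7=1, U8=0, U9=0 → 0; observed 0. Eliminates U7 stuck-at-0, U7 inverted output, U9 stuck-at-1, U9 inverted output.
Test 3 (a=0, b=1, c=0, d=0): fault-free U0=1, U1=1, U2=0, U3=1, U4=0, U5=0, U6=0, U7=0, U8=0, U9=1 → 1; observed 0. Eliminates U6 stuck-at-0.
Only U6 inverted output is consistent with every test.

U6 inverted output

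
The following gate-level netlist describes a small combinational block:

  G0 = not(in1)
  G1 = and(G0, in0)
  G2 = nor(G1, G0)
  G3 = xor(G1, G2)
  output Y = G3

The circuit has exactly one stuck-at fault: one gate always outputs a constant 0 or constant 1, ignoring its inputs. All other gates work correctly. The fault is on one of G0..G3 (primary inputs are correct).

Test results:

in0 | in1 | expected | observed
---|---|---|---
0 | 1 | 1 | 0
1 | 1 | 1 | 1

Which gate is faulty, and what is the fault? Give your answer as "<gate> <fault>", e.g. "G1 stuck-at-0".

G0 stuck-at-1

Fault-free values for test 1 (in0=0, in1=1): G0=0, G1=0, G2=1, G3=1, giving Y=1. Observed 0.
Test 1: faults giving observed 0 are {G0 stuck-at-1, G2 stuck-at-0, G3 stuck-at-0}.
Test 2 (in0=1, in1=1): fault-free G0=0, G1=0, G2=1, G3=1 → 1; observed 1. Eliminates G2 stuck-at-0, G3 stuck-at-0.
Only G0 stuck-at-1 is consistent with every test.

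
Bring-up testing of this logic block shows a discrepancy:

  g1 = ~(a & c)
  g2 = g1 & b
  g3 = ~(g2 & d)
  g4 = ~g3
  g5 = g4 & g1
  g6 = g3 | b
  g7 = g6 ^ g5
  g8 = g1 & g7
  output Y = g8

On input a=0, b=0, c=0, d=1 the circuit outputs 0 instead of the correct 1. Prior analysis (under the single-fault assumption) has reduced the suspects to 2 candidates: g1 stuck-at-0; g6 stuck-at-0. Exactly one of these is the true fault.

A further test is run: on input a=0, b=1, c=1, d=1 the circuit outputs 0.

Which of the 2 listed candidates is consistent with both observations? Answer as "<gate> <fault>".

g1 stuck-at-0

Evaluate each candidate on input a=0, b=1, c=1, d=1:
  g1 stuck-at-0: g1=0 [stuck-at-0], g2=0, g3=1, g4=0, g5=0, g6=1, g7=1, g8=0 → 0 — matches
  g6 stuck-at-0: g1=1, g2=1, g3=0, g4=1, g5=1, g6=0 [stuck-at-0], g7=1, g8=1 → 1 — eliminated
Only g1 stuck-at-0 reproduces the observed 0.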